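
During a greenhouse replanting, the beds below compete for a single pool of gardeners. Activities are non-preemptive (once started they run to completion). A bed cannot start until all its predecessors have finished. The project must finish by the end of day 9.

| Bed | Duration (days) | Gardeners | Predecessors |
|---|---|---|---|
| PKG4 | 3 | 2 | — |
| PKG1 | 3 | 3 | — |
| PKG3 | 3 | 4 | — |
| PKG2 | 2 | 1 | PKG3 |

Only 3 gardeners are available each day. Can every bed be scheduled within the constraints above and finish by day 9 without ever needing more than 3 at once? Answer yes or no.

no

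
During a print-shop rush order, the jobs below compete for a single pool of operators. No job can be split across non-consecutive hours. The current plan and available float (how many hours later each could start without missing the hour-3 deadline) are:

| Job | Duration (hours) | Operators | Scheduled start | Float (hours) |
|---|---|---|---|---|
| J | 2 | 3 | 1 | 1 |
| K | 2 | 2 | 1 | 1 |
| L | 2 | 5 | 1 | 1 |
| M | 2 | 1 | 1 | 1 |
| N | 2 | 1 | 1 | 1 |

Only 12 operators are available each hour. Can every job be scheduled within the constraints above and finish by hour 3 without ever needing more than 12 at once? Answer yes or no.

Schedule J@1, K@1, L@1, M@1, N@1: h1:12  h2:12  h3:0 — peak 12 ≤ 12.

yes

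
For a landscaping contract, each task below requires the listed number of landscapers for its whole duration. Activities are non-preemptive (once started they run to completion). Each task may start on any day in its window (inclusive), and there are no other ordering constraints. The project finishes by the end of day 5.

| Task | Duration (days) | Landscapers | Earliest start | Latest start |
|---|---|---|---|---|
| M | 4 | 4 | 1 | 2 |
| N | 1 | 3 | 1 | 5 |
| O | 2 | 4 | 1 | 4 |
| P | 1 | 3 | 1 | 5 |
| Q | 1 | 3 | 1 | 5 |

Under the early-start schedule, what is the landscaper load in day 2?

8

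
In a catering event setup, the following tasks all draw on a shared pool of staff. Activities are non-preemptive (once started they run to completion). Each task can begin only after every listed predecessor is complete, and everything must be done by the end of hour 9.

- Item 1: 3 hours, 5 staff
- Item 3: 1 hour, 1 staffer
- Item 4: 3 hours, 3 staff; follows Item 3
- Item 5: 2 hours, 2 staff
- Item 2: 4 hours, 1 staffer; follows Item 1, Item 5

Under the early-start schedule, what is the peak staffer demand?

Early-start schedule: Item 1@1, Item 3@1, Item 4@2, Item 5@1, Item 2@4.
Load per hour: hour 1: 8, hour 2: 10, hour 3: 8, hour 4: 4, hour 5: 1, hour 6: 1, hour 7: 1, hour 8: 0, hour 9: 0.
Peak is 10.

10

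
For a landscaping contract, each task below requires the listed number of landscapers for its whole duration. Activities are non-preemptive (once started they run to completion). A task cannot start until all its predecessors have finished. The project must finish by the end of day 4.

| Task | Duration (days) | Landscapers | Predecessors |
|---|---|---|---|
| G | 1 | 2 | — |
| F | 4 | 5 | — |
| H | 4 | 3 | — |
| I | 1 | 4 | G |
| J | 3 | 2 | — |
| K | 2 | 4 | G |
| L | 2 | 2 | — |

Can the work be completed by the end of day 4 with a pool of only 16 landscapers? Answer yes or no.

yes

Schedule G@1, F@1, H@1, I@2, J@1, K@3, L@1: d1:14  d2:16  d3:14  d4:12 — peak 16 ≤ 16.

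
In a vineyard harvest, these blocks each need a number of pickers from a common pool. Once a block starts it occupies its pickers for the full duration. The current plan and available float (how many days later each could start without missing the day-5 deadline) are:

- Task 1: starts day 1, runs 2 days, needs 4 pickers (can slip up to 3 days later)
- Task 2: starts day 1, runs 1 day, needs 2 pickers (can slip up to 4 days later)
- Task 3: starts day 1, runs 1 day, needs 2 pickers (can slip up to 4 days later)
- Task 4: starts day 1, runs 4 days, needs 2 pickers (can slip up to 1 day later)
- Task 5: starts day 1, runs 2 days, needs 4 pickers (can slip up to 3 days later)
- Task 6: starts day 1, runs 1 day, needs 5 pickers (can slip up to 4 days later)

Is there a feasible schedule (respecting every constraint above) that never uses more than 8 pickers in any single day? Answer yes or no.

Schedule Task 1@1, Task 2@1, Task 3@1, Task 4@2, Task 5@3, Task 6@5: d1:8  d2:6  d3:6  d4:6  d5:7 — peak 8 ≤ 8.

yes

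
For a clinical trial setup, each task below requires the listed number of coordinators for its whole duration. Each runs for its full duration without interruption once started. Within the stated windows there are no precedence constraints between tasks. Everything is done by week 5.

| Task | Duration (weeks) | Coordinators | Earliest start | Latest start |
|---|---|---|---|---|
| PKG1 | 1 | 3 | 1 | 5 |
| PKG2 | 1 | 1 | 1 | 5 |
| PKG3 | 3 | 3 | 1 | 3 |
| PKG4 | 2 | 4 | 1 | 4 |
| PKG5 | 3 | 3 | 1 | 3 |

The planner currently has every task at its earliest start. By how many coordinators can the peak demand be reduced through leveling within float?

Early-start peak: w1:14  w2:10  w3:6  w4:0  w5:0 ⇒ 14.
Leveled (PKG1@1, PKG2@1, PKG3@1, PKG4@4, PKG5@2): w1:7  w2:6  w3:6  w4:7  w5:4 ⇒ 7.
Reduction 14 − 7 = 7.

7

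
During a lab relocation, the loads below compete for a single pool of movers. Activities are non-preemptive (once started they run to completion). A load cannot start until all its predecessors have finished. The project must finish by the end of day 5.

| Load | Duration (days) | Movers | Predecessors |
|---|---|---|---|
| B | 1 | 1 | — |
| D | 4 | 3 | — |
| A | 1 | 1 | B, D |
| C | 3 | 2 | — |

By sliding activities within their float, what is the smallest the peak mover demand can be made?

5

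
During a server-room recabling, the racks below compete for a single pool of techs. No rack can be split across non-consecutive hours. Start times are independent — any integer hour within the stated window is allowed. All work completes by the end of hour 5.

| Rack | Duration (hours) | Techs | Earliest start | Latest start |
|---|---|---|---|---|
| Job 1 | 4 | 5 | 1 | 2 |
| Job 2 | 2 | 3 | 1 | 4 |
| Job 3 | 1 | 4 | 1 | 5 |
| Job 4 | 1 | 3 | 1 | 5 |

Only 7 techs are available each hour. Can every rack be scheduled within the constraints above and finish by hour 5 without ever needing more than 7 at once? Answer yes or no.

no

The minimum achievable peak is 8; 7 < 8, so no feasible schedule stays within the cap.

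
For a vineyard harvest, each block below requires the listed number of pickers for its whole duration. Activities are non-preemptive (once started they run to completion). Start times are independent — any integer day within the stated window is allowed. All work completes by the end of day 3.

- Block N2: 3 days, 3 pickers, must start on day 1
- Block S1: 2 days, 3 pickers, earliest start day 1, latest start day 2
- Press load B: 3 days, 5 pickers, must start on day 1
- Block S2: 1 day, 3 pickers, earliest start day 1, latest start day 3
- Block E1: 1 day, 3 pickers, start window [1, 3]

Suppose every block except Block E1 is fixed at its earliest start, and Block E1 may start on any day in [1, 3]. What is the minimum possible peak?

14

Block E1@1: d1:17  d2:11  d3:8 → peak 17
Block E1@2: d1:14  d2:14  d3:8 → peak 14
Block E1@3: d1:14  d2:11  d3:11 → peak 14
Best is Block E1@2, peak 14.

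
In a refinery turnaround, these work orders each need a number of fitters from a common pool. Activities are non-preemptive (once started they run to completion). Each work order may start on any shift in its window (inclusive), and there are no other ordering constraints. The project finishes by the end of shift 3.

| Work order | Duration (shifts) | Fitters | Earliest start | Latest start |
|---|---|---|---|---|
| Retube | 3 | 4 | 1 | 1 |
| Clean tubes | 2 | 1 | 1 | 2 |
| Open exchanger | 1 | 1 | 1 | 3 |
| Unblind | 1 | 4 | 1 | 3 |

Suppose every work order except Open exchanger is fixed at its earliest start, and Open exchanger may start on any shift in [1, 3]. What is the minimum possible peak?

9

Open exchanger@1: s1:10  s2:5  s3:4 → peak 10
Open exchanger@2: s1:9  s2:6  s3:4 → peak 9
Open exchanger@3: s1:9  s2:5  s3:5 → peak 9
Best is Open exchanger@2, peak 9.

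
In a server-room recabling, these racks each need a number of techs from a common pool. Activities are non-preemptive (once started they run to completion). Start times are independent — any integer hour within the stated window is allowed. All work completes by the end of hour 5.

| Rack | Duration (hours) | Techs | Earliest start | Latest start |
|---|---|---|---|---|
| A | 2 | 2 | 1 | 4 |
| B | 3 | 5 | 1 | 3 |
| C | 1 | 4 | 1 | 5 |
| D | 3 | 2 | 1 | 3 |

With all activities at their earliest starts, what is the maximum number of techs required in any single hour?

13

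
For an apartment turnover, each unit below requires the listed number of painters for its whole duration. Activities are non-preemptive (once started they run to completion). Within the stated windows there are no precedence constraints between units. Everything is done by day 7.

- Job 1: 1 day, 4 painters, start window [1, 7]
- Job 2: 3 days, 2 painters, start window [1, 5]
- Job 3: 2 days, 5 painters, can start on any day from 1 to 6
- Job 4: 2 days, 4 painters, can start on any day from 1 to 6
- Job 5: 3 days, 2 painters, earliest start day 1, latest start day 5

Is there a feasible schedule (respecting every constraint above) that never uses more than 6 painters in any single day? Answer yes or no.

yes

Schedule Job 1@1, Job 2@1, Job 3@6, Job 4@4, Job 5@2: d1:6  d2:4  d3:4  d4:6  d5:4  d6:5  d7:5 — peak 6 ≤ 6.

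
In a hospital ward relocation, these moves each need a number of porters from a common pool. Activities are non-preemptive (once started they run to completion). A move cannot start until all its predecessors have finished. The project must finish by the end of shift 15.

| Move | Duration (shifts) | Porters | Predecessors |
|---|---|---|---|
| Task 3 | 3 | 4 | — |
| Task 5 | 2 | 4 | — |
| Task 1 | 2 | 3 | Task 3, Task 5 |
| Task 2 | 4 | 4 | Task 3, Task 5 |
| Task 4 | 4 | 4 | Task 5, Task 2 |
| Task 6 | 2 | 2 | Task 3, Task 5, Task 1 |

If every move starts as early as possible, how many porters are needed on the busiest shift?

8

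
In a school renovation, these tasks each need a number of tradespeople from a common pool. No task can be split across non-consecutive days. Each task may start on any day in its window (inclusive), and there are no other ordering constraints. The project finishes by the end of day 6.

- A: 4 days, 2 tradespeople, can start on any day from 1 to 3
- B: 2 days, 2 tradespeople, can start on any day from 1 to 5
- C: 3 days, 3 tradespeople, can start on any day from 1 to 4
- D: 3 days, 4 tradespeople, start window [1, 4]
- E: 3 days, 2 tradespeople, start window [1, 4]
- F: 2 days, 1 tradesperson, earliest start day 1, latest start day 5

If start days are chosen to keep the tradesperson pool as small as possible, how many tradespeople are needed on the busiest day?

Early-start (A@1, B@1, C@1, D@1, E@1, F@1) gives peak 14: d1:14  d2:14  d3:11  d4:2  d5:0  d6:0.
Shift B→5, D→4, F→4.
Schedule A@1, B@5, C@1, D@4, E@1, F@4: d1:7  d2:7  d3:7  d4:7  d5:7  d6:6 — peak 7.
Total tradesperson-days = 41 over 6 days ⇒ peak ≥ ⌈41/6⌉ = 7, so 7 is optimal.

7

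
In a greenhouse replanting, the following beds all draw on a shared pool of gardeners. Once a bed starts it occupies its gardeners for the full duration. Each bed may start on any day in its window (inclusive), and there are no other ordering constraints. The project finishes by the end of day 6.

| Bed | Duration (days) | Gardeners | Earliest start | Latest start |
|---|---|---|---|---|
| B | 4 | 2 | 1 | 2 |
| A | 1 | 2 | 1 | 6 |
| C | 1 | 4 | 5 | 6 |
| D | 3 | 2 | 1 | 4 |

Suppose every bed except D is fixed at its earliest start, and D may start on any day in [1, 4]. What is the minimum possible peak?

D@1: d1:6  d2:4  d3:4  d4:2  d5:4  d6:0 → peak 6
D@2: d1:4  d2:4  d3:4  d4:4  d5:4  d6:0 → peak 4
D@3: d1:4  d2:2  d3:4  d4:4  d5:6  d6:0 → peak 6
D@4: d1:4  d2:2  d3:2  d4:4  d5:6  d6:2 → peak 6
Best is D@2, peak 4.

4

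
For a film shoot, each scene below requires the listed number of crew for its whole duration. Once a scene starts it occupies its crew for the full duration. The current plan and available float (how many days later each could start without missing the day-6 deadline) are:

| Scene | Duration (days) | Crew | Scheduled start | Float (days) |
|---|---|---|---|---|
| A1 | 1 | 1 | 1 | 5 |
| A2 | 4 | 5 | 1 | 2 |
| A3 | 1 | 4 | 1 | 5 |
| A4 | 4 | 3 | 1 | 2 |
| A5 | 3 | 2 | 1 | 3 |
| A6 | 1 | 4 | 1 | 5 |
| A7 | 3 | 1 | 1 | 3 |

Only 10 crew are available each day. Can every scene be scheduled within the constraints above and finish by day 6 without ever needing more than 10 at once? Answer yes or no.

yes

Schedule A1@1, A2@1, A3@2, A4@3, A5@4, A6@5, A7@1: d1:7  d2:10  d3:9  d4:10  d5:9  d6:5 — peak 10 ≤ 10.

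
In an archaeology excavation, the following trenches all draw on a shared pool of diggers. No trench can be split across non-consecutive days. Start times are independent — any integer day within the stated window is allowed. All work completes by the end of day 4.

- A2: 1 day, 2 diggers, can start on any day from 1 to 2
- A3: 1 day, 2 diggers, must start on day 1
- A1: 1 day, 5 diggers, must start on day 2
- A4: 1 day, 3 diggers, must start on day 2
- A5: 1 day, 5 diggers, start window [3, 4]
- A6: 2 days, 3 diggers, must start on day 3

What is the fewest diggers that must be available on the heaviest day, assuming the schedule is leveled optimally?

Schedule A2@1, A3@1, A1@2, A4@2, A5@3, A6@3: d1:4  d2:8  d3:8  d4:3 — peak 8.
No arrangement of the 4 feasible schedules does better.

8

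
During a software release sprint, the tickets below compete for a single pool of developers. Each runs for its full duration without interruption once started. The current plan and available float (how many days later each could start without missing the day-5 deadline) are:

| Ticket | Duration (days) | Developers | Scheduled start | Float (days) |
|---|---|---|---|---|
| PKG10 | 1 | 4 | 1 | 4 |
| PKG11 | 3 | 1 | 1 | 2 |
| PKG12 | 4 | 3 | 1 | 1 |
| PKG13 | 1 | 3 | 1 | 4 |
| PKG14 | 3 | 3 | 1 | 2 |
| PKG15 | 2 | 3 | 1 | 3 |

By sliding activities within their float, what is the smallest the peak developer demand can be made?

Early-start (PKG10@1, PKG11@1, PKG12@1, PKG13@1, PKG14@1, PKG15@1) gives peak 17: d1:17  d2:10  d3:7  d4:3  d5:0.
Shift PKG13→2, PKG14→3, PKG15→4.
Schedule PKG10@1, PKG11@1, PKG12@1, PKG13@2, PKG14@3, PKG15@4: d1:8  d2:7  d3:7  d4:9  d5:6 — peak 9.

9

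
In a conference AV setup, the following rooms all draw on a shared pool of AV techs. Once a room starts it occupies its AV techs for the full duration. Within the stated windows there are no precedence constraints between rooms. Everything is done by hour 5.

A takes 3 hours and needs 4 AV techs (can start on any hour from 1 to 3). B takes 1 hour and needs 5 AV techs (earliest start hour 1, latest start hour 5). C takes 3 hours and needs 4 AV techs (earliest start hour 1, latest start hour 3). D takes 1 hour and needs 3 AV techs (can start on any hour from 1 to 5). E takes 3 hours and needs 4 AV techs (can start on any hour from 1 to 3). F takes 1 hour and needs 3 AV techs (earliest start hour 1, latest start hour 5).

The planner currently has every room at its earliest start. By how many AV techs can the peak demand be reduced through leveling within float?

Early-start peak: h1:23  h2:12  h3:12  h4:0  h5:0 ⇒ 23.
Leveled (A@1, B@1, C@2, D@1, E@2, F@4): h1:12  h2:12  h3:12  h4:11  h5:0 ⇒ 12.
Reduction 23 − 12 = 11.

11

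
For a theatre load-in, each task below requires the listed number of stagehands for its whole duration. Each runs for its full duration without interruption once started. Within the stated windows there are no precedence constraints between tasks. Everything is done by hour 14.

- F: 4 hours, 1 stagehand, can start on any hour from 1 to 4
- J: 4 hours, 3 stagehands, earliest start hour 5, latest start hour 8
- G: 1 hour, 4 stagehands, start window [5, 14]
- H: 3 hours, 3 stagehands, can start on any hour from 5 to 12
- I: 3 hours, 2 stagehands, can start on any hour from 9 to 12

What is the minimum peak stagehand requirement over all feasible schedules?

Early-start (F@1, J@5, G@5, H@5, I@9) gives peak 10: h1:1  h2:1  h3:1  h4:1  h5:10  h6:6  h7:6  h8:3  h9:2  h10:2  h11:2  h12:0  h13:0  h14:0.
Shift G→9, H→10, I→10.
Schedule F@1, J@5, G@9, H@10, I@10: h1:1  h2:1  h3:1  h4:1  h5:3  h6:3  h7:3  h8:3  h9:4  h10:5  h11:5  h12:5  h13:0  h14:0 — peak 5.

5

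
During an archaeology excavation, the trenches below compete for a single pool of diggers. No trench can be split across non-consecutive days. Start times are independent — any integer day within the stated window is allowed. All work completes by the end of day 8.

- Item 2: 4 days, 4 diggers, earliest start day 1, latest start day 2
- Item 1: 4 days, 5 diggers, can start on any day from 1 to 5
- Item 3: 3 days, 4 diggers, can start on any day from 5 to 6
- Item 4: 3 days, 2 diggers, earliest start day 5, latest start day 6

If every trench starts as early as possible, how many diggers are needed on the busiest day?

9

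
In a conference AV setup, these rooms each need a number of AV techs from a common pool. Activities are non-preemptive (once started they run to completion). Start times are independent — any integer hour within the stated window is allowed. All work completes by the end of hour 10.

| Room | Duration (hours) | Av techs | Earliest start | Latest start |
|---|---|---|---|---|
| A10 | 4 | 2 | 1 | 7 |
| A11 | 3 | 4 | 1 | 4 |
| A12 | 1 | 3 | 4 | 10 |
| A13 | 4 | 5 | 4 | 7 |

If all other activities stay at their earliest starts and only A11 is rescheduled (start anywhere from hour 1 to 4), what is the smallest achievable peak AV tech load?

10

A11@1: h1:6  h2:6  h3:6  h4:10  h5:5  h6:5  h7:5  h8:0  h9:0  h10:0 → peak 10
A11@2: h1:2  h2:6  h3:6  h4:14  h5:5  h6:5  h7:5  h8:0  h9:0  h10:0 → peak 14
A11@3: h1:2  h2:2  h3:6  h4:14  h5:9  h6:5  h7:5  h8:0  h9:0  h10:0 → peak 14
A11@4: h1:2  h2:2  h3:2  h4:14  h5:9  h6:9  h7:5  h8:0  h9:0  h10:0 → peak 14
Best is A11@1, peak 10.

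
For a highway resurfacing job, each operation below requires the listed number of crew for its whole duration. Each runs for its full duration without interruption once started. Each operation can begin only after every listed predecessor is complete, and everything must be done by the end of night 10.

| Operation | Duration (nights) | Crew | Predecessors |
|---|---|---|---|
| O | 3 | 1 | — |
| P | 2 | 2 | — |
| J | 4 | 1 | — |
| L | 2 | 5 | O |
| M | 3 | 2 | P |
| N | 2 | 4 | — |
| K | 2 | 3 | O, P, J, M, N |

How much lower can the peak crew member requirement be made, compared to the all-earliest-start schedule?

2

Early-start peak: n1:8  n2:8  n3:4  n4:8  n5:7  n6:3  n7:3  n8:0  n9:0  n10:0 ⇒ 8.
Leveled (O@1, P@1, J@1, L@4, M@6, N@6, K@9): n1:4  n2:4  n3:2  n4:6  n5:5  n6:6  n7:6  n8:2  n9:3  n10:3 ⇒ 6.
Reduction 8 − 6 = 2.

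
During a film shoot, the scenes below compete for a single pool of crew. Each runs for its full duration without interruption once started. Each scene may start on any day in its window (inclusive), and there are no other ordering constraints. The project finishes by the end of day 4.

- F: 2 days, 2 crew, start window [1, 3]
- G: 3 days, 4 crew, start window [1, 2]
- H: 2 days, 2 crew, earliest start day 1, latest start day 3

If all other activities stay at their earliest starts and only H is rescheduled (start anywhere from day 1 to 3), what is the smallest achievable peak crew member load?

H@1: d1:8  d2:8  d3:4  d4:0 → peak 8
H@2: d1:6  d2:8  d3:6  d4:0 → peak 8
H@3: d1:6  d2:6  d3:6  d4:2 → peak 6
Best is H@3, peak 6.

6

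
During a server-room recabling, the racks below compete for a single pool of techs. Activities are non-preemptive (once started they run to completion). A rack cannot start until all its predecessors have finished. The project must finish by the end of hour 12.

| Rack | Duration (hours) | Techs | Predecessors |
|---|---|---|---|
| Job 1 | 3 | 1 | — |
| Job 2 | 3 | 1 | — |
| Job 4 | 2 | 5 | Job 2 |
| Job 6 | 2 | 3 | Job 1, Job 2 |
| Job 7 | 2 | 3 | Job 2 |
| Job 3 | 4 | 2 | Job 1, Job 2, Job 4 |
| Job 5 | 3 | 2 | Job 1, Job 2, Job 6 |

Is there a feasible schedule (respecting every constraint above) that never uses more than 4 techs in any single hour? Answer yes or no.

no

The minimum achievable peak is 5; 4 < 5, so no feasible schedule stays within the cap.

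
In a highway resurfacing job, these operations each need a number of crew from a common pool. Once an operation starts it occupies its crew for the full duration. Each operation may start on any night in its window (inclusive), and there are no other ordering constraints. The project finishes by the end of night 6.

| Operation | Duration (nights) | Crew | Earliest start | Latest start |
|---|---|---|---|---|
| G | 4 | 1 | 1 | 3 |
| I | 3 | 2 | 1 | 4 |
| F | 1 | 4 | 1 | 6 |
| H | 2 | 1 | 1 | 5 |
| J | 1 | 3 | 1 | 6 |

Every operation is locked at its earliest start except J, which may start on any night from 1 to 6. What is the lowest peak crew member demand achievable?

8

J@1: n1:11  n2:4  n3:3  n4:1  n5:0  n6:0 → peak 11
J@2: n1:8  n2:7  n3:3  n4:1  n5:0  n6:0 → peak 8
J@3: n1:8  n2:4  n3:6  n4:1  n5:0  n6:0 → peak 8
J@4: n1:8  n2:4  n3:3  n4:4  n5:0  n6:0 → peak 8
J@5: n1:8  n2:4  n3:3  n4:1  n5:3  n6:0 → peak 8
J@6: n1:8  n2:4  n3:3  n4:1  n5:0  n6:3 → peak 8
Best is J@2, peak 8.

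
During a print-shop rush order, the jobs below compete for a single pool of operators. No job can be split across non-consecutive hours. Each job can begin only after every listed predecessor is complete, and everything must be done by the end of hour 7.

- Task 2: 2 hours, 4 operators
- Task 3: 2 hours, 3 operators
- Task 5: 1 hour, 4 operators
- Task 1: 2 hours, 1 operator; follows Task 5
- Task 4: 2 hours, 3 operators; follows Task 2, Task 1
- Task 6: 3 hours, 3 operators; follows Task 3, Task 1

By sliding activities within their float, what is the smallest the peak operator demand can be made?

Early-start (Task 2@1, Task 3@1, Task 5@1, Task 1@2, Task 4@4, Task 6@4) gives peak 11: h1:11  h2:8  h3:1  h4:6  h5:6  h6:3  h7:0.
Shift Task 2→2, Task 1→3, Task 4→5, Task 6→5.
Schedule Task 2@2, Task 3@1, Task 5@1, Task 1@3, Task 4@5, Task 6@5: h1:7  h2:7  h3:5  h4:1  h5:6  h6:6  h7:3 — peak 7.

7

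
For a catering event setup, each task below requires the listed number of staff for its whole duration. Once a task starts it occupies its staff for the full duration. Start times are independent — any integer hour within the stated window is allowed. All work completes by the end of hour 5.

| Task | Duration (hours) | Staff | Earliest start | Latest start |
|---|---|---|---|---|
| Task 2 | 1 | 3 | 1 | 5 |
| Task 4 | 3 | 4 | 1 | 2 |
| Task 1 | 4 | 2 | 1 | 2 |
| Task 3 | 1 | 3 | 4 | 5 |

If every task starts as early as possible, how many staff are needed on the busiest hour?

9

Early-start schedule: Task 2@1, Task 4@1, Task 1@1, Task 3@4.
Load per hour: hour 1: 9, hour 2: 6, hour 3: 6, hour 4: 5, hour 5: 0.
Peak is 9.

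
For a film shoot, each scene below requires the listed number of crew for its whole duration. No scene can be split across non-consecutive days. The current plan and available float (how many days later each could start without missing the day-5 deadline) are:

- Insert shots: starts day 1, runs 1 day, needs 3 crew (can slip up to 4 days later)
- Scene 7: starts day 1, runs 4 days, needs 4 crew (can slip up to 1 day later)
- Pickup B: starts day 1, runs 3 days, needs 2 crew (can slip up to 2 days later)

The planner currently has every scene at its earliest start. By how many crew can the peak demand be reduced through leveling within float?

Early-start peak: d1:9  d2:6  d3:6  d4:4  d5:0 ⇒ 9.
Leveled (Insert shots@1, Scene 7@2, Pickup B@1): d1:5  d2:6  d3:6  d4:4  d5:4 ⇒ 6.
Reduction 9 − 6 = 3.

3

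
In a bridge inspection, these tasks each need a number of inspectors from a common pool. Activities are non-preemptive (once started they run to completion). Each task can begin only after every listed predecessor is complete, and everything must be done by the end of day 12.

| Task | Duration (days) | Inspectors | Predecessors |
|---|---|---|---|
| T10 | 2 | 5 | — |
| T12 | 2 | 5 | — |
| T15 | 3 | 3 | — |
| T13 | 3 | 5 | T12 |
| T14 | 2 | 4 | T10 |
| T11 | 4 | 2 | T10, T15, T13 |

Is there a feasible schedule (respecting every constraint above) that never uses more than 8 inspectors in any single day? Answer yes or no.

Schedule T10@1, T12@3, T15@1, T13@5, T14@8, T11@8: d1:8  d2:8  d3:8  d4:5  d5:5  d6:5  d7:5  d8:6  d9:6  d10:2  d11:2  d12:0 — peak 8 ≤ 8.

yes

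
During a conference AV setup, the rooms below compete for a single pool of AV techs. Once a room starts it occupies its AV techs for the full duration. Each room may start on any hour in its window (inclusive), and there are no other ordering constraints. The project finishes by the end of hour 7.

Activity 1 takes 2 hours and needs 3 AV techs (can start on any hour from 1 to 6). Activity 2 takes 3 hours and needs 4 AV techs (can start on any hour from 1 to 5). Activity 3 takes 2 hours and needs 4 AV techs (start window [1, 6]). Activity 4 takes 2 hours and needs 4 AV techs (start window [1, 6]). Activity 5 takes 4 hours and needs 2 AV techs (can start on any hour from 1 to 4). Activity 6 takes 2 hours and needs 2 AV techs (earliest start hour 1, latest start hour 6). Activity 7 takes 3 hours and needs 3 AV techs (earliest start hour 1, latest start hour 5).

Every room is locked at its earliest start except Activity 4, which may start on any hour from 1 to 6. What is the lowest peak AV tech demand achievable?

18

Activity 4@1: h1:22  h2:22  h3:9  h4:2  h5:0  h6:0  h7:0 → peak 22
Activity 4@2: h1:18  h2:22  h3:13  h4:2  h5:0  h6:0  h7:0 → peak 22
Activity 4@3: h1:18  h2:18  h3:13  h4:6  h5:0  h6:0  h7:0 → peak 18
Activity 4@4: h1:18  h2:18  h3:9  h4:6  h5:4  h6:0  h7:0 → peak 18
Activity 4@5: h1:18  h2:18  h3:9  h4:2  h5:4  h6:4  h7:0 → peak 18
Activity 4@6: h1:18  h2:18  h3:9  h4:2  h5:0  h6:4  h7:4 → peak 18
Best is Activity 4@3, peak 18.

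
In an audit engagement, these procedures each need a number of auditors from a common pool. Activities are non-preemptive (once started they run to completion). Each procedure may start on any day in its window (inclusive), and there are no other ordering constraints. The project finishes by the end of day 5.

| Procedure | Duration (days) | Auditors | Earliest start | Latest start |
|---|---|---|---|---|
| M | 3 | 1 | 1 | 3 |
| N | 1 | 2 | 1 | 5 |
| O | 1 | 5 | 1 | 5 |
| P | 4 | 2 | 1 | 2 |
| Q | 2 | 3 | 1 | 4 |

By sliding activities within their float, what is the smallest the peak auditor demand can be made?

6

Early-start (M@1, N@1, O@1, P@1, Q@1) gives peak 13: d1:13  d2:6  d3:3  d4:2  d5:0.
Shift O→5, Q→2.
Schedule M@1, N@1, O@5, P@1, Q@2: d1:5  d2:6  d3:6  d4:2  d5:5 — peak 6.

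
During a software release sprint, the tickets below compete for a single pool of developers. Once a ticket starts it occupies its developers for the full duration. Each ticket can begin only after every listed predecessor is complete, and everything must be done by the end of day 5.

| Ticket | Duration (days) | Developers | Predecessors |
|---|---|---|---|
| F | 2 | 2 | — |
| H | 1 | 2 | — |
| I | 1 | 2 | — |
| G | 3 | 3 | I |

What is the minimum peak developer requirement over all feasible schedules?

4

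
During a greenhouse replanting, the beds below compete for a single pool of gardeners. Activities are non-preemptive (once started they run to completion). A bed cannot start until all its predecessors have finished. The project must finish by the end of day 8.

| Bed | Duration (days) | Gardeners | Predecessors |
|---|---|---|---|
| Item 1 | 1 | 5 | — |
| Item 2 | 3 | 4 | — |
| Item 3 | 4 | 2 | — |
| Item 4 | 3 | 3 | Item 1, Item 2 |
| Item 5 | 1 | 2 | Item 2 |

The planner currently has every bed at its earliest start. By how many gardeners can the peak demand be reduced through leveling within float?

6

Early-start peak: d1:11  d2:6  d3:6  d4:7  d5:3  d6:3  d7:0  d8:0 ⇒ 11.
Leveled (Item 1@1, Item 2@2, Item 3@5, Item 4@5, Item 5@8): d1:5  d2:4  d3:4  d4:4  d5:5  d6:5  d7:5  d8:4 ⇒ 5.
Reduction 11 − 5 = 6.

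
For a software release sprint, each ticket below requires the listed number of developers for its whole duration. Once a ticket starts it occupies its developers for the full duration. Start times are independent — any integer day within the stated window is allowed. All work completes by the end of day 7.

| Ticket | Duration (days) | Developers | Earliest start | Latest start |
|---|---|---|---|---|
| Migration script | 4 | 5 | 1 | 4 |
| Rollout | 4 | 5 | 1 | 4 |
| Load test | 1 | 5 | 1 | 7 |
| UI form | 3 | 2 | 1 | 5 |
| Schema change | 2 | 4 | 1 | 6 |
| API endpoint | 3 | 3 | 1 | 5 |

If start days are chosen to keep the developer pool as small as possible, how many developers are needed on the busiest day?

10

Early-start (Migration script@1, Rollout@1, Load test@1, UI form@1, Schema change@1, API endpoint@1) gives peak 24: d1:24  d2:19  d3:15  d4:10  d5:0  d6:0  d7:0.
Shift Load test→5, UI form→5, Schema change→6, API endpoint→5.
Schedule Migration script@1, Rollout@1, Load test@5, UI form@5, Schema change@6, API endpoint@5: d1:10  d2:10  d3:10  d4:10  d5:10  d6:9  d7:9 — peak 10.
Total developer-days = 68 over 7 days ⇒ peak ≥ ⌈68/7⌉ = 10, so 10 is optimal.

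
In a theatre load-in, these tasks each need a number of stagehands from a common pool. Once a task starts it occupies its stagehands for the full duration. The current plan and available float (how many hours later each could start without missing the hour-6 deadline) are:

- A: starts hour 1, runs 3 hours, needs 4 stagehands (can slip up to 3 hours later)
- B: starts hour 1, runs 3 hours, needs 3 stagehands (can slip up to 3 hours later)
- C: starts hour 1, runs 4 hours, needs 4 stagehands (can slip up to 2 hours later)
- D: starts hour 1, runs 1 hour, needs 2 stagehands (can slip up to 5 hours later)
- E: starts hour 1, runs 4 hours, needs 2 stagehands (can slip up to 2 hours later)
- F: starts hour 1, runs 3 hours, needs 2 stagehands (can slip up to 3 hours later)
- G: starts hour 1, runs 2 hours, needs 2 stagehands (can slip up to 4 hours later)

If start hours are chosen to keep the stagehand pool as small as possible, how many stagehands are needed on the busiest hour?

Early-start (A@1, B@1, C@1, D@1, E@1, F@1, G@1) gives peak 19: h1:19  h2:17  h3:15  h4:6  h5:0  h6:0.
Shift B→4, E→2, F→4, G→5.
Schedule A@1, B@4, C@1, D@1, E@2, F@4, G@5: h1:10  h2:10  h3:10  h4:11  h5:9  h6:7 — peak 11.

11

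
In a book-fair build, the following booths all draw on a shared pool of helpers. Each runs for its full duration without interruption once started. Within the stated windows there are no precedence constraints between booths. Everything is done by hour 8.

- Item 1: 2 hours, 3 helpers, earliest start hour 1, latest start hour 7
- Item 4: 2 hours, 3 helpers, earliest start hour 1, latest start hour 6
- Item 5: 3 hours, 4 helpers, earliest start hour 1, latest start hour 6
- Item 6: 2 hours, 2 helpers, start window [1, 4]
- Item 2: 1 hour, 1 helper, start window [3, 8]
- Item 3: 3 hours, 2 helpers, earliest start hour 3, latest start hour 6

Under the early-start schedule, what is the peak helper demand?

12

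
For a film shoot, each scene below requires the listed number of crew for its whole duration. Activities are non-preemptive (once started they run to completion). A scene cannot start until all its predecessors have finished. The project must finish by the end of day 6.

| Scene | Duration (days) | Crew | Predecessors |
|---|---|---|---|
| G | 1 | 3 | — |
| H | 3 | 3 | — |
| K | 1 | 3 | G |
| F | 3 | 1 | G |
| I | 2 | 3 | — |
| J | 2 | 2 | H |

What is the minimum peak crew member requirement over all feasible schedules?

Early-start (G@1, H@1, K@2, F@2, I@1, J@4) gives peak 10: d1:9  d2:10  d3:4  d4:3  d5:2  d6:0.
Shift F→3, I→4.
Schedule G@1, H@1, K@2, F@3, I@4, J@4: d1:6  d2:6  d3:4  d4:6  d5:6  d6:0 — peak 6.

6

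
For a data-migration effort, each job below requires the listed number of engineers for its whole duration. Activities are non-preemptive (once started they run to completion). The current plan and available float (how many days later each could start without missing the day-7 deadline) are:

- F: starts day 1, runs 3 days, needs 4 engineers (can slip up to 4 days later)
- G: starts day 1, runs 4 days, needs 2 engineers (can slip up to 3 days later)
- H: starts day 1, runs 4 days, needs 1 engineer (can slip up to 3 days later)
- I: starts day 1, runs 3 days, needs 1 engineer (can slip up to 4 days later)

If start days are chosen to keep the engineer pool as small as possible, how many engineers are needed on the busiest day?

4

Early-start (F@1, G@1, H@1, I@1) gives peak 8: d1:8  d2:8  d3:8  d4:3  d5:0  d6:0  d7:0.
Shift G→4, H→4, I→4.
Schedule F@1, G@4, H@4, I@4: d1:4  d2:4  d3:4  d4:4  d5:4  d6:4  d7:3 — peak 4.
Total engineer-days = 27 over 7 days ⇒ peak ≥ ⌈27/7⌉ = 4, so 4 is optimal.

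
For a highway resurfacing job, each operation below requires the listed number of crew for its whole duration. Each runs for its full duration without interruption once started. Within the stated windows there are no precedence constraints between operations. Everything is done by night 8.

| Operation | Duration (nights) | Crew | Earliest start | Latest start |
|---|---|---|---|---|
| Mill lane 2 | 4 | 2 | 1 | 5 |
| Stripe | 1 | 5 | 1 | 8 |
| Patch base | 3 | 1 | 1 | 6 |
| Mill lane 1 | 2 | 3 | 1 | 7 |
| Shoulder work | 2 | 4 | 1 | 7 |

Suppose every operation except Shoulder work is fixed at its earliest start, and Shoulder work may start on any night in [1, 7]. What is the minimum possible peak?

11

Shoulder work@1: n1:15  n2:10  n3:3  n4:2  n5:0  n6:0  n7:0  n8:0 → peak 15
Shoulder work@2: n1:11  n2:10  n3:7  n4:2  n5:0  n6:0  n7:0  n8:0 → peak 11
Shoulder work@3: n1:11  n2:6  n3:7  n4:6  n5:0  n6:0  n7:0  n8:0 → peak 11
Shoulder work@4: n1:11  n2:6  n3:3  n4:6  n5:4  n6:0  n7:0  n8:0 → peak 11
Shoulder work@5: n1:11  n2:6  n3:3  n4:2  n5:4  n6:4  n7:0  n8:0 → peak 11
Shoulder work@6: n1:11  n2:6  n3:3  n4:2  n5:0  n6:4  n7:4  n8:0 → peak 11
Shoulder work@7: n1:11  n2:6  n3:3  n4:2  n5:0  n6:0  n7:4  n8:4 → peak 11
Best is Shoulder work@2, peak 11.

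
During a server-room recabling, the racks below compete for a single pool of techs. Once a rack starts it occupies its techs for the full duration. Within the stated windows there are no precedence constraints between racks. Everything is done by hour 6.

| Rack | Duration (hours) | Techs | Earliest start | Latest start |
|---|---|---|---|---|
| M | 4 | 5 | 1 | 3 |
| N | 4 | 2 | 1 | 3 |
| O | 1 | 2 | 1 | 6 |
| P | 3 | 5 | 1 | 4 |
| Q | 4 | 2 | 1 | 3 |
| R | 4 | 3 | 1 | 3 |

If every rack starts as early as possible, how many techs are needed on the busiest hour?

Early-start schedule: M@1, N@1, O@1, P@1, Q@1, R@1.
Load per hour: hour 1: 19, hour 2: 17, hour 3: 17, hour 4: 12, hour 5: 0, hour 6: 0.
Peak is 19.

19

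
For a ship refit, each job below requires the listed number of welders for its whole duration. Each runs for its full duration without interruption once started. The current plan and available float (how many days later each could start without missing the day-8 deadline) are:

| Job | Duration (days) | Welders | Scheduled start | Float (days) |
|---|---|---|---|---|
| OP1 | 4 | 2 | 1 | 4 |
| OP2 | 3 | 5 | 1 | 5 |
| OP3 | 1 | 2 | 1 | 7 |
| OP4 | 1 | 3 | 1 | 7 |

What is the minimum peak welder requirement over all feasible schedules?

5

Early-start (OP1@1, OP2@1, OP3@1, OP4@1) gives peak 12: d1:12  d2:7  d3:7  d4:2  d5:0  d6:0  d7:0  d8:0.
Shift OP2→5, OP4→2.
Schedule OP1@1, OP2@5, OP3@1, OP4@2: d1:4  d2:5  d3:2  d4:2  d5:5  d6:5  d7:5  d8:0 — peak 5.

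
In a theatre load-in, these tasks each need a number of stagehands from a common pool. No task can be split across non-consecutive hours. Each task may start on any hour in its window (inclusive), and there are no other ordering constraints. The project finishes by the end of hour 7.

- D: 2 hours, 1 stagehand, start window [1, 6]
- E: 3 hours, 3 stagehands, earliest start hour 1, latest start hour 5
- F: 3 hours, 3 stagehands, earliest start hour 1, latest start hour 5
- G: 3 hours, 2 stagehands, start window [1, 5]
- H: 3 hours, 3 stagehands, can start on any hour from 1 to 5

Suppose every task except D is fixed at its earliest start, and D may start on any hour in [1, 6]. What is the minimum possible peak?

11

D@1: h1:12  h2:12  h3:11  h4:0  h5:0  h6:0  h7:0 → peak 12
D@2: h1:11  h2:12  h3:12  h4:0  h5:0  h6:0  h7:0 → peak 12
D@3: h1:11  h2:11  h3:12  h4:1  h5:0  h6:0  h7:0 → peak 12
D@4: h1:11  h2:11  h3:11  h4:1  h5:1  h6:0  h7:0 → peak 11
D@5: h1:11  h2:11  h3:11  h4:0  h5:1  h6:1  h7:0 → peak 11
D@6: h1:11  h2:11  h3:11  h4:0  h5:0  h6:1  h7:1 → peak 11
Best is D@4, peak 11.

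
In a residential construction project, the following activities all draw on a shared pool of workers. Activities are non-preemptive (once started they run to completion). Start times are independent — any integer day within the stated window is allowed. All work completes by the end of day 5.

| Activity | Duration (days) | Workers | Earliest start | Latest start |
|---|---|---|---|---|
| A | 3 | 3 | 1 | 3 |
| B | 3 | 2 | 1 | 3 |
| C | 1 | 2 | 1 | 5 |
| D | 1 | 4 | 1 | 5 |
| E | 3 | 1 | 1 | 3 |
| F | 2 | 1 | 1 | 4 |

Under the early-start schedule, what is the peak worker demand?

Early-start schedule: A@1, B@1, C@1, D@1, E@1, F@1.
Load per day: day 1: 13, day 2: 7, day 3: 6, day 4: 0, day 5: 0.
Peak is 13.

13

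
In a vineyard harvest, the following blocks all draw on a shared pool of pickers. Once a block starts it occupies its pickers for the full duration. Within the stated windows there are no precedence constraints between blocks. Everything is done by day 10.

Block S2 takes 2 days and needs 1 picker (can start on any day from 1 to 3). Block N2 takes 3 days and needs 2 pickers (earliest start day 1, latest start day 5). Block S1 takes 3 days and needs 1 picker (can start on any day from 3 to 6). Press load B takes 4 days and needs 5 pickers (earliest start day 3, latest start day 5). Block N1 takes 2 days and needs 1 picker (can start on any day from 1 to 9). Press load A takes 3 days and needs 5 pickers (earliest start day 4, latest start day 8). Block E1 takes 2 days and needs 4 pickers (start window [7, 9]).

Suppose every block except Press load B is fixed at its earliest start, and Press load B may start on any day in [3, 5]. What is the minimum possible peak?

11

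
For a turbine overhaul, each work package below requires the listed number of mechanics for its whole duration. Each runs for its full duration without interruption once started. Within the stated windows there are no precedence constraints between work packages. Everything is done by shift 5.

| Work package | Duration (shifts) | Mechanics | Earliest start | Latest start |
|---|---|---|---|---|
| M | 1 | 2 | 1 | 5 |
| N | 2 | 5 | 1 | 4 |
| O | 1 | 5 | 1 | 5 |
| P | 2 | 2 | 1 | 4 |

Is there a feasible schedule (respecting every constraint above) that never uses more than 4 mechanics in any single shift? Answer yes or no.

no

Total mechanic-shifts = 21; over 5 shifts the average is 21/5 > 4, so some shift must exceed 4.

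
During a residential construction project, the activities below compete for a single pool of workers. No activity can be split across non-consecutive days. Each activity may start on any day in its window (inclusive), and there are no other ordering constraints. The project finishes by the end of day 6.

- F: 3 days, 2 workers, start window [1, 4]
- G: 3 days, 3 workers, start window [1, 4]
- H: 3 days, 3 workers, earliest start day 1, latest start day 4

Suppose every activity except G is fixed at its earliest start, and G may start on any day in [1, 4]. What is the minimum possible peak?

G@1: d1:8  d2:8  d3:8  d4:0  d5:0  d6:0 → peak 8
G@2: d1:5  d2:8  d3:8  d4:3  d5:0  d6:0 → peak 8
G@3: d1:5  d2:5  d3:8  d4:3  d5:3  d6:0 → peak 8
G@4: d1:5  d2:5  d3:5  d4:3  d5:3  d6:3 → peak 5
Best is G@4, peak 5.

5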